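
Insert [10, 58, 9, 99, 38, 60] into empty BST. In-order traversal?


Insert 10: root
Insert 58: R from 10
Insert 9: L from 10
Insert 99: R from 10 -> R from 58
Insert 38: R from 10 -> L from 58
Insert 60: R from 10 -> R from 58 -> L from 99

In-order: [9, 10, 38, 58, 60, 99]


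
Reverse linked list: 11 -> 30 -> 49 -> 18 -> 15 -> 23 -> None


Step 1: curr=11, set curr.next=prev(None) | reversed so far: 11
Step 2: curr=30, set curr.next=prev(11) | reversed so far: 30 -> 11
Step 3: curr=49, set curr.next=prev(30) | reversed so far: 49 -> 30 -> 11
Step 4: curr=18, set curr.next=prev(49) | reversed so far: 18 -> 49 -> 30 -> 11
Step 5: curr=15, set curr.next=prev(18) | reversed so far: 15 -> 18 -> 49 -> 30 -> 11
Step 6: curr=23, set curr.next=prev(15) | reversed so far: 23 -> 15 -> 18 -> 49 -> 30 -> 11

23 -> 15 -> 18 -> 49 -> 30 -> 11 -> None


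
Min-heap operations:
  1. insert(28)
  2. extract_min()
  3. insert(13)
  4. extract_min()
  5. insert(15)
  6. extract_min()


insert(28) -> [28]
extract_min()->28, []
insert(13) -> [13]
extract_min()->13, []
insert(15) -> [15]
extract_min()->15, []

Final heap: []


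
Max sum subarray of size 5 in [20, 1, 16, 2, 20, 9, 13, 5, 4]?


[0:5]: 59
[1:6]: 48
[2:7]: 60
[3:8]: 49
[4:9]: 51

Max: 60 at [2:7]


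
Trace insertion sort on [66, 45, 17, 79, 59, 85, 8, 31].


Initial: [66, 45, 17, 79, 59, 85, 8, 31]
Insert 45: [45, 66, 17, 79, 59, 85, 8, 31]
Insert 17: [17, 45, 66, 79, 59, 85, 8, 31]
Insert 79: [17, 45, 66, 79, 59, 85, 8, 31]
Insert 59: [17, 45, 59, 66, 79, 85, 8, 31]
Insert 85: [17, 45, 59, 66, 79, 85, 8, 31]
Insert 8: [8, 17, 45, 59, 66, 79, 85, 31]
Insert 31: [8, 17, 31, 45, 59, 66, 79, 85]

Sorted: [8, 17, 31, 45, 59, 66, 79, 85]


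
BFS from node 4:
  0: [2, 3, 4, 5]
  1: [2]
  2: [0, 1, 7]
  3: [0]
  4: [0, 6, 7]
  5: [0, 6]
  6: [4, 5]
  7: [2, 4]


Visit 4, enqueue [0, 6, 7]
Visit 0, enqueue [2, 3, 5]
Visit 6, enqueue []
Visit 7, enqueue []
Visit 2, enqueue [1]
Visit 3, enqueue []
Visit 5, enqueue []
Visit 1, enqueue []

BFS order: [4, 0, 6, 7, 2, 3, 5, 1]


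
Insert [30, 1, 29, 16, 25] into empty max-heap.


Insert 30: [30]
Insert 1: [30, 1]
Insert 29: [30, 1, 29]
Insert 16: [30, 16, 29, 1]
Insert 25: [30, 25, 29, 1, 16]

Final heap: [30, 25, 29, 1, 16]


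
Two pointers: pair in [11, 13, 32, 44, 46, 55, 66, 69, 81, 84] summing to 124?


lo=0(11)+hi=9(84)=95
lo=1(13)+hi=9(84)=97
lo=2(32)+hi=9(84)=116
lo=3(44)+hi=9(84)=128
lo=3(44)+hi=8(81)=125
lo=3(44)+hi=7(69)=113
lo=4(46)+hi=7(69)=115
lo=5(55)+hi=7(69)=124

Yes: 55+69=124


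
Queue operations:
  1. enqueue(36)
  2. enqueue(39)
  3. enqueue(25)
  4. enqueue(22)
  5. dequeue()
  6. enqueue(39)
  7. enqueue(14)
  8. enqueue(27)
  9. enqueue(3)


enqueue(36) -> [36]
enqueue(39) -> [36, 39]
enqueue(25) -> [36, 39, 25]
enqueue(22) -> [36, 39, 25, 22]
dequeue()->36, [39, 25, 22]
enqueue(39) -> [39, 25, 22, 39]
enqueue(14) -> [39, 25, 22, 39, 14]
enqueue(27) -> [39, 25, 22, 39, 14, 27]
enqueue(3) -> [39, 25, 22, 39, 14, 27, 3]

Final queue: [39, 25, 22, 39, 14, 27, 3]


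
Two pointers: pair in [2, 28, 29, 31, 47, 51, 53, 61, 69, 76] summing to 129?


lo=0(2)+hi=9(76)=78
lo=1(28)+hi=9(76)=104
lo=2(29)+hi=9(76)=105
lo=3(31)+hi=9(76)=107
lo=4(47)+hi=9(76)=123
lo=5(51)+hi=9(76)=127
lo=6(53)+hi=9(76)=129

Yes: 53+76=129


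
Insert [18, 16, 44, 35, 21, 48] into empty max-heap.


Insert 18: [18]
Insert 16: [18, 16]
Insert 44: [44, 16, 18]
Insert 35: [44, 35, 18, 16]
Insert 21: [44, 35, 18, 16, 21]
Insert 48: [48, 35, 44, 16, 21, 18]

Final heap: [48, 35, 44, 16, 21, 18]


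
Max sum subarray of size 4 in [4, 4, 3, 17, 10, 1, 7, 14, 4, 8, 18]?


[0:4]: 28
[1:5]: 34
[2:6]: 31
[3:7]: 35
[4:8]: 32
[5:9]: 26
[6:10]: 33
[7:11]: 44

Max: 44 at [7:11]


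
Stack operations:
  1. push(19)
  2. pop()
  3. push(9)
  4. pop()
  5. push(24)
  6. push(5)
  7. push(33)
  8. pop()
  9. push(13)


push(19) -> [19]
pop()->19, []
push(9) -> [9]
pop()->9, []
push(24) -> [24]
push(5) -> [24, 5]
push(33) -> [24, 5, 33]
pop()->33, [24, 5]
push(13) -> [24, 5, 13]

Final stack: [24, 5, 13]


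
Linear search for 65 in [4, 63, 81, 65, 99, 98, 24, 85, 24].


i=0: 4!=65
i=1: 63!=65
i=2: 81!=65
i=3: 65==65 found!

Found at 3, 4 comps


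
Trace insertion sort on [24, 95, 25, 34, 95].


Initial: [24, 95, 25, 34, 95]
Insert 95: [24, 95, 25, 34, 95]
Insert 25: [24, 25, 95, 34, 95]
Insert 34: [24, 25, 34, 95, 95]
Insert 95: [24, 25, 34, 95, 95]

Sorted: [24, 25, 34, 95, 95]


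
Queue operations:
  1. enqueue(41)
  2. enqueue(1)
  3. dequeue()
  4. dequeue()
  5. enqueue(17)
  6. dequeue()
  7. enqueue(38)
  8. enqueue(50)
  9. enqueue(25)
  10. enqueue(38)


enqueue(41) -> [41]
enqueue(1) -> [41, 1]
dequeue()->41, [1]
dequeue()->1, []
enqueue(17) -> [17]
dequeue()->17, []
enqueue(38) -> [38]
enqueue(50) -> [38, 50]
enqueue(25) -> [38, 50, 25]
enqueue(38) -> [38, 50, 25, 38]

Final queue: [38, 50, 25, 38]


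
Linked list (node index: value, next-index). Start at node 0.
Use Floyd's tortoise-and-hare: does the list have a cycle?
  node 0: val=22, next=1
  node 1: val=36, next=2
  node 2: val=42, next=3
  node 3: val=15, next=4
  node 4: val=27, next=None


Floyd's tortoise (slow, +1) and hare (fast, +2):
  init: slow=0, fast=0
  step 1: slow=1, fast=2
  step 2: slow=2, fast=4
  step 3: fast -> None, no cycle

Cycle: no


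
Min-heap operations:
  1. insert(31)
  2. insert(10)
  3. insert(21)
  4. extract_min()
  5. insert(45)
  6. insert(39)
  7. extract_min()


insert(31) -> [31]
insert(10) -> [10, 31]
insert(21) -> [10, 31, 21]
extract_min()->10, [21, 31]
insert(45) -> [21, 31, 45]
insert(39) -> [21, 31, 45, 39]
extract_min()->21, [31, 39, 45]

Final heap: [31, 39, 45]


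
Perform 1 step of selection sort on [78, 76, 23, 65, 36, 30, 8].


Initial: [78, 76, 23, 65, 36, 30, 8]
Step 1: min=8 at 6
  Swap: [8, 76, 23, 65, 36, 30, 78]

After 1 step: [8, 76, 23, 65, 36, 30, 78]


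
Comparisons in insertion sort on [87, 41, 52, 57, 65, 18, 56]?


Algorithm: insertion sort
Input: [87, 41, 52, 57, 65, 18, 56]
Sorted: [18, 41, 52, 56, 57, 65, 87]

16


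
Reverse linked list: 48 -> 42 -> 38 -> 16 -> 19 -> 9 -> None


Step 1: curr=48, set curr.next=prev(None) | reversed so far: 48
Step 2: curr=42, set curr.next=prev(48) | reversed so far: 42 -> 48
Step 3: curr=38, set curr.next=prev(42) | reversed so far: 38 -> 42 -> 48
Step 4: curr=16, set curr.next=prev(38) | reversed so far: 16 -> 38 -> 42 -> 48
Step 5: curr=19, set curr.next=prev(16) | reversed so far: 19 -> 16 -> 38 -> 42 -> 48
Step 6: curr=9, set curr.next=prev(19) | reversed so far: 9 -> 19 -> 16 -> 38 -> 42 -> 48

9 -> 19 -> 16 -> 38 -> 42 -> 48 -> None


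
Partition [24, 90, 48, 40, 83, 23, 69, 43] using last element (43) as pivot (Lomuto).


Pivot: 43
  24 <= 43: advance i (no swap)
  40 <= 43: swap -> [24, 40, 48, 90, 83, 23, 69, 43]
  23 <= 43: swap -> [24, 40, 23, 90, 83, 48, 69, 43]
Place pivot at 3: [24, 40, 23, 43, 83, 48, 69, 90]

Partitioned: [24, 40, 23, 43, 83, 48, 69, 90]


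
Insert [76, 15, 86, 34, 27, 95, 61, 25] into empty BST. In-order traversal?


Insert 76: root
Insert 15: L from 76
Insert 86: R from 76
Insert 34: L from 76 -> R from 15
Insert 27: L from 76 -> R from 15 -> L from 34
Insert 95: R from 76 -> R from 86
Insert 61: L from 76 -> R from 15 -> R from 34
Insert 25: L from 76 -> R from 15 -> L from 34 -> L from 27

In-order: [15, 25, 27, 34, 61, 76, 86, 95]


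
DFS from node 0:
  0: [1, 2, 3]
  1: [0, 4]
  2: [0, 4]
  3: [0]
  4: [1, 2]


Visit 0, push [3, 2, 1]
Visit 1, push [4]
Visit 4, push [2]
Visit 2, push []
Visit 3, push []

DFS order: [0, 1, 4, 2, 3]


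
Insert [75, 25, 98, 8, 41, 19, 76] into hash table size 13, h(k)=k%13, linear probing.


Insert 75: h=10 -> slot 10
Insert 25: h=12 -> slot 12
Insert 98: h=7 -> slot 7
Insert 8: h=8 -> slot 8
Insert 41: h=2 -> slot 2
Insert 19: h=6 -> slot 6
Insert 76: h=11 -> slot 11

Table: [None, None, 41, None, None, None, 19, 98, 8, None, 75, 76, 25]


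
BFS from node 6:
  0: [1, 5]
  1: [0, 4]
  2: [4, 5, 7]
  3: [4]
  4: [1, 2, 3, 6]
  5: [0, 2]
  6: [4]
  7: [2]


Visit 6, enqueue [4]
Visit 4, enqueue [1, 2, 3]
Visit 1, enqueue [0]
Visit 2, enqueue [5, 7]
Visit 3, enqueue []
Visit 0, enqueue []
Visit 5, enqueue []
Visit 7, enqueue []

BFS order: [6, 4, 1, 2, 3, 0, 5, 7]


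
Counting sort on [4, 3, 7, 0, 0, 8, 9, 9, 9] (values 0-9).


Input: [4, 3, 7, 0, 0, 8, 9, 9, 9]
Counts: [2, 0, 0, 1, 1, 0, 0, 1, 1, 3]

Sorted: [0, 0, 3, 4, 7, 8, 9, 9, 9]


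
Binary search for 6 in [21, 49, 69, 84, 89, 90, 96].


Step 1: lo=0, hi=6, mid=3, val=84
Step 2: lo=0, hi=2, mid=1, val=49
Step 3: lo=0, hi=0, mid=0, val=21

Not found


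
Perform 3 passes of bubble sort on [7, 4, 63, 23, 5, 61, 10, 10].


Initial: [7, 4, 63, 23, 5, 61, 10, 10]
Pass 1: [4, 7, 23, 5, 61, 10, 10, 63] (6 swaps)
Pass 2: [4, 7, 5, 23, 10, 10, 61, 63] (3 swaps)
Pass 3: [4, 5, 7, 10, 10, 23, 61, 63] (3 swaps)

After 3 passes: [4, 5, 7, 10, 10, 23, 61, 63]


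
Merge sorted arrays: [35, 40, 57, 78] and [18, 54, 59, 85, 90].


Take 18 from B
Take 35 from A
Take 40 from A
Take 54 from B
Take 57 from A
Take 59 from B
Take 78 from A

Merged: [18, 35, 40, 54, 57, 59, 78, 85, 90]


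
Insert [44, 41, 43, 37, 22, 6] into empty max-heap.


Insert 44: [44]
Insert 41: [44, 41]
Insert 43: [44, 41, 43]
Insert 37: [44, 41, 43, 37]
Insert 22: [44, 41, 43, 37, 22]
Insert 6: [44, 41, 43, 37, 22, 6]

Final heap: [44, 41, 43, 37, 22, 6]


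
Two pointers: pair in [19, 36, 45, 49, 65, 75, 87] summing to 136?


lo=0(19)+hi=6(87)=106
lo=1(36)+hi=6(87)=123
lo=2(45)+hi=6(87)=132
lo=3(49)+hi=6(87)=136

Yes: 49+87=136


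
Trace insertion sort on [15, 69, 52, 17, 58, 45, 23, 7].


Initial: [15, 69, 52, 17, 58, 45, 23, 7]
Insert 69: [15, 69, 52, 17, 58, 45, 23, 7]
Insert 52: [15, 52, 69, 17, 58, 45, 23, 7]
Insert 17: [15, 17, 52, 69, 58, 45, 23, 7]
Insert 58: [15, 17, 52, 58, 69, 45, 23, 7]
Insert 45: [15, 17, 45, 52, 58, 69, 23, 7]
Insert 23: [15, 17, 23, 45, 52, 58, 69, 7]
Insert 7: [7, 15, 17, 23, 45, 52, 58, 69]

Sorted: [7, 15, 17, 23, 45, 52, 58, 69]


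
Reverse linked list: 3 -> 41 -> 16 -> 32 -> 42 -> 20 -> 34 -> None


Step 1: curr=3, set curr.next=prev(None) | reversed so far: 3
Step 2: curr=41, set curr.next=prev(3) | reversed so far: 41 -> 3
Step 3: curr=16, set curr.next=prev(41) | reversed so far: 16 -> 41 -> 3
Step 4: curr=32, set curr.next=prev(16) | reversed so far: 32 -> 16 -> 41 -> 3
Step 5: curr=42, set curr.next=prev(32) | reversed so far: 42 -> 32 -> 16 -> 41 -> 3
Step 6: curr=20, set curr.next=prev(42) | reversed so far: 20 -> 42 -> 32 -> 16 -> 41 -> 3
Step 7: curr=34, set curr.next=prev(20) | reversed so far: 34 -> 20 -> 42 -> 32 -> 16 -> 41 -> 3

34 -> 20 -> 42 -> 32 -> 16 -> 41 -> 3 -> None


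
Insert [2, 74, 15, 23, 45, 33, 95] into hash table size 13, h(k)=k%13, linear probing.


Insert 2: h=2 -> slot 2
Insert 74: h=9 -> slot 9
Insert 15: h=2, 1 probes -> slot 3
Insert 23: h=10 -> slot 10
Insert 45: h=6 -> slot 6
Insert 33: h=7 -> slot 7
Insert 95: h=4 -> slot 4

Table: [None, None, 2, 15, 95, None, 45, 33, None, 74, 23, None, None]


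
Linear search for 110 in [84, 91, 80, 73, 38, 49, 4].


i=0: 84!=110
i=1: 91!=110
i=2: 80!=110
i=3: 73!=110
i=4: 38!=110
i=5: 49!=110
i=6: 4!=110

Not found, 7 comps


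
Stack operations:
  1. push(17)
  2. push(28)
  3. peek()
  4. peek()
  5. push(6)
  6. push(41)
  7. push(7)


push(17) -> [17]
push(28) -> [17, 28]
peek()->28
peek()->28
push(6) -> [17, 28, 6]
push(41) -> [17, 28, 6, 41]
push(7) -> [17, 28, 6, 41, 7]

Final stack: [17, 28, 6, 41, 7]


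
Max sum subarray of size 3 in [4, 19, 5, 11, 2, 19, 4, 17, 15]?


[0:3]: 28
[1:4]: 35
[2:5]: 18
[3:6]: 32
[4:7]: 25
[5:8]: 40
[6:9]: 36

Max: 40 at [5:8]


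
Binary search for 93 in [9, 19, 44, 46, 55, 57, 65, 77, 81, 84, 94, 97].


Step 1: lo=0, hi=11, mid=5, val=57
Step 2: lo=6, hi=11, mid=8, val=81
Step 3: lo=9, hi=11, mid=10, val=94
Step 4: lo=9, hi=9, mid=9, val=84

Not found


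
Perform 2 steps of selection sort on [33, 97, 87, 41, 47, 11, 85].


Initial: [33, 97, 87, 41, 47, 11, 85]
Step 1: min=11 at 5
  Swap: [11, 97, 87, 41, 47, 33, 85]
Step 2: min=33 at 5
  Swap: [11, 33, 87, 41, 47, 97, 85]

After 2 steps: [11, 33, 87, 41, 47, 97, 85]


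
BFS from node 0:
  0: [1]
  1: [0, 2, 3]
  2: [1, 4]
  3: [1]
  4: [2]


Visit 0, enqueue [1]
Visit 1, enqueue [2, 3]
Visit 2, enqueue [4]
Visit 3, enqueue []
Visit 4, enqueue []

BFS order: [0, 1, 2, 3, 4]


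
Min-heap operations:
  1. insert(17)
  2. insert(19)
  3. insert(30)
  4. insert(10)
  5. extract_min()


insert(17) -> [17]
insert(19) -> [17, 19]
insert(30) -> [17, 19, 30]
insert(10) -> [10, 17, 30, 19]
extract_min()->10, [17, 19, 30]

Final heap: [17, 19, 30]


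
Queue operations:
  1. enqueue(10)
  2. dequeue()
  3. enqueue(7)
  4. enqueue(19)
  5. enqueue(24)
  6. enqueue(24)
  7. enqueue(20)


enqueue(10) -> [10]
dequeue()->10, []
enqueue(7) -> [7]
enqueue(19) -> [7, 19]
enqueue(24) -> [7, 19, 24]
enqueue(24) -> [7, 19, 24, 24]
enqueue(20) -> [7, 19, 24, 24, 20]

Final queue: [7, 19, 24, 24, 20]


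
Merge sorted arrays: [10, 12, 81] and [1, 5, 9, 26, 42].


Take 1 from B
Take 5 from B
Take 9 from B
Take 10 from A
Take 12 from A
Take 26 from B
Take 42 from B

Merged: [1, 5, 9, 10, 12, 26, 42, 81]


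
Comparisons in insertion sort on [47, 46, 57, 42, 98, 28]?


Algorithm: insertion sort
Input: [47, 46, 57, 42, 98, 28]
Sorted: [28, 42, 46, 47, 57, 98]

11


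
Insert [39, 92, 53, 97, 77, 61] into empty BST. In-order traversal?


Insert 39: root
Insert 92: R from 39
Insert 53: R from 39 -> L from 92
Insert 97: R from 39 -> R from 92
Insert 77: R from 39 -> L from 92 -> R from 53
Insert 61: R from 39 -> L from 92 -> R from 53 -> L from 77

In-order: [39, 53, 61, 77, 92, 97]


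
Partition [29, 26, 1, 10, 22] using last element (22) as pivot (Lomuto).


Pivot: 22
  1 <= 22: swap -> [1, 26, 29, 10, 22]
  10 <= 22: swap -> [1, 10, 29, 26, 22]
Place pivot at 2: [1, 10, 22, 26, 29]

Partitioned: [1, 10, 22, 26, 29]


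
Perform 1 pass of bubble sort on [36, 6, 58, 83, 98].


Initial: [36, 6, 58, 83, 98]
Pass 1: [6, 36, 58, 83, 98] (1 swaps)

After 1 pass: [6, 36, 58, 83, 98]


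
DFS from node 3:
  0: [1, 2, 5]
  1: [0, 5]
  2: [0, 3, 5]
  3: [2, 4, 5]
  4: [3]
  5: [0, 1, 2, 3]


Visit 3, push [5, 4, 2]
Visit 2, push [5, 0]
Visit 0, push [5, 1]
Visit 1, push [5]
Visit 5, push []
Visit 4, push []

DFS order: [3, 2, 0, 1, 5, 4]


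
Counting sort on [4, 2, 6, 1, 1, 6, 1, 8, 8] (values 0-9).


Input: [4, 2, 6, 1, 1, 6, 1, 8, 8]
Counts: [0, 3, 1, 0, 1, 0, 2, 0, 2, 0]

Sorted: [1, 1, 1, 2, 4, 6, 6, 8, 8]


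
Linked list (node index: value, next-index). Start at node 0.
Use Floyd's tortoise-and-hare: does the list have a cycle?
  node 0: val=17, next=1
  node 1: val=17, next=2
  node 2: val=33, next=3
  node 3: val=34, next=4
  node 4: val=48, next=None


Floyd's tortoise (slow, +1) and hare (fast, +2):
  init: slow=0, fast=0
  step 1: slow=1, fast=2
  step 2: slow=2, fast=4
  step 3: fast -> None, no cycle

Cycle: no


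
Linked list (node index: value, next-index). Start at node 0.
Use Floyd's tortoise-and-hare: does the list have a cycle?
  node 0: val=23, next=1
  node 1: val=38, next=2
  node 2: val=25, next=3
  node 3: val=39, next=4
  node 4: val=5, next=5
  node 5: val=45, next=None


Floyd's tortoise (slow, +1) and hare (fast, +2):
  init: slow=0, fast=0
  step 1: slow=1, fast=2
  step 2: slow=2, fast=4
  step 3: fast 4->5->None, no cycle

Cycle: no


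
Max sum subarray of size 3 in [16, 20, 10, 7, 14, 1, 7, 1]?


[0:3]: 46
[1:4]: 37
[2:5]: 31
[3:6]: 22
[4:7]: 22
[5:8]: 9

Max: 46 at [0:3]


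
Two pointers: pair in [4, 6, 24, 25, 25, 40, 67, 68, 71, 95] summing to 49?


lo=0(4)+hi=9(95)=99
lo=0(4)+hi=8(71)=75
lo=0(4)+hi=7(68)=72
lo=0(4)+hi=6(67)=71
lo=0(4)+hi=5(40)=44
lo=1(6)+hi=5(40)=46
lo=2(24)+hi=5(40)=64
lo=2(24)+hi=4(25)=49

Yes: 24+25=49


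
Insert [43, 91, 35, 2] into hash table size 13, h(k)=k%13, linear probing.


Insert 43: h=4 -> slot 4
Insert 91: h=0 -> slot 0
Insert 35: h=9 -> slot 9
Insert 2: h=2 -> slot 2

Table: [91, None, 2, None, 43, None, None, None, None, 35, None, None, None]


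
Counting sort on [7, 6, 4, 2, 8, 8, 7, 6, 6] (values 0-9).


Input: [7, 6, 4, 2, 8, 8, 7, 6, 6]
Counts: [0, 0, 1, 0, 1, 0, 3, 2, 2, 0]

Sorted: [2, 4, 6, 6, 6, 7, 7, 8, 8]


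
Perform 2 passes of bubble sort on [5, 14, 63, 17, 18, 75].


Initial: [5, 14, 63, 17, 18, 75]
Pass 1: [5, 14, 17, 18, 63, 75] (2 swaps)
Pass 2: [5, 14, 17, 18, 63, 75] (0 swaps)

After 2 passes: [5, 14, 17, 18, 63, 75]


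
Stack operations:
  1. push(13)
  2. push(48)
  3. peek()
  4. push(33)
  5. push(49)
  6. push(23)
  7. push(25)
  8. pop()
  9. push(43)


push(13) -> [13]
push(48) -> [13, 48]
peek()->48
push(33) -> [13, 48, 33]
push(49) -> [13, 48, 33, 49]
push(23) -> [13, 48, 33, 49, 23]
push(25) -> [13, 48, 33, 49, 23, 25]
pop()->25, [13, 48, 33, 49, 23]
push(43) -> [13, 48, 33, 49, 23, 43]

Final stack: [13, 48, 33, 49, 23, 43]


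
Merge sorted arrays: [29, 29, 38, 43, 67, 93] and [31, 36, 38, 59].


Take 29 from A
Take 29 from A
Take 31 from B
Take 36 from B
Take 38 from A
Take 38 from B
Take 43 from A
Take 59 from B

Merged: [29, 29, 31, 36, 38, 38, 43, 59, 67, 93]


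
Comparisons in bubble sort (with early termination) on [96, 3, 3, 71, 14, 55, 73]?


Algorithm: bubble sort (with early termination)
Input: [96, 3, 3, 71, 14, 55, 73]
Sorted: [3, 3, 14, 55, 71, 73, 96]

15


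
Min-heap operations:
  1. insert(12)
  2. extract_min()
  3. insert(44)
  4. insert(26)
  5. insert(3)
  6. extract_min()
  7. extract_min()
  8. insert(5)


insert(12) -> [12]
extract_min()->12, []
insert(44) -> [44]
insert(26) -> [26, 44]
insert(3) -> [3, 44, 26]
extract_min()->3, [26, 44]
extract_min()->26, [44]
insert(5) -> [5, 44]

Final heap: [5, 44]


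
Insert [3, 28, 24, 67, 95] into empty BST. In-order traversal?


Insert 3: root
Insert 28: R from 3
Insert 24: R from 3 -> L from 28
Insert 67: R from 3 -> R from 28
Insert 95: R from 3 -> R from 28 -> R from 67

In-order: [3, 24, 28, 67, 95]


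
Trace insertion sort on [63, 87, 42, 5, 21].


Initial: [63, 87, 42, 5, 21]
Insert 87: [63, 87, 42, 5, 21]
Insert 42: [42, 63, 87, 5, 21]
Insert 5: [5, 42, 63, 87, 21]
Insert 21: [5, 21, 42, 63, 87]

Sorted: [5, 21, 42, 63, 87]


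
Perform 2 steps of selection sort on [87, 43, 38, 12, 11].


Initial: [87, 43, 38, 12, 11]
Step 1: min=11 at 4
  Swap: [11, 43, 38, 12, 87]
Step 2: min=12 at 3
  Swap: [11, 12, 38, 43, 87]

After 2 steps: [11, 12, 38, 43, 87]


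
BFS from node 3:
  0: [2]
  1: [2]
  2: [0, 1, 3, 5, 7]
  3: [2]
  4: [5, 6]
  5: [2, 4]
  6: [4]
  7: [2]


Visit 3, enqueue [2]
Visit 2, enqueue [0, 1, 5, 7]
Visit 0, enqueue []
Visit 1, enqueue []
Visit 5, enqueue [4]
Visit 7, enqueue []
Visit 4, enqueue [6]
Visit 6, enqueue []

BFS order: [3, 2, 0, 1, 5, 7, 4, 6]


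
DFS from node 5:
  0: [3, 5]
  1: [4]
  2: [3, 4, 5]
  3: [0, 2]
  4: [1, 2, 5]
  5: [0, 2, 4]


Visit 5, push [4, 2, 0]
Visit 0, push [3]
Visit 3, push [2]
Visit 2, push [4]
Visit 4, push [1]
Visit 1, push []

DFS order: [5, 0, 3, 2, 4, 1]


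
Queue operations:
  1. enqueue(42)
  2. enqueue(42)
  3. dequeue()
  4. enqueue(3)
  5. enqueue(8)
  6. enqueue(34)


enqueue(42) -> [42]
enqueue(42) -> [42, 42]
dequeue()->42, [42]
enqueue(3) -> [42, 3]
enqueue(8) -> [42, 3, 8]
enqueue(34) -> [42, 3, 8, 34]

Final queue: [42, 3, 8, 34]


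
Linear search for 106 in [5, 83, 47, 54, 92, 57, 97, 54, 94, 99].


i=0: 5!=106
i=1: 83!=106
i=2: 47!=106
i=3: 54!=106
i=4: 92!=106
i=5: 57!=106
i=6: 97!=106
i=7: 54!=106
i=8: 94!=106
i=9: 99!=106

Not found, 10 comps


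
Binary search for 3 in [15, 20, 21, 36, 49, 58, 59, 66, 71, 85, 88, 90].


Step 1: lo=0, hi=11, mid=5, val=58
Step 2: lo=0, hi=4, mid=2, val=21
Step 3: lo=0, hi=1, mid=0, val=15

Not found


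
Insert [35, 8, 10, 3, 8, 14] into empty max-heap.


Insert 35: [35]
Insert 8: [35, 8]
Insert 10: [35, 8, 10]
Insert 3: [35, 8, 10, 3]
Insert 8: [35, 8, 10, 3, 8]
Insert 14: [35, 8, 14, 3, 8, 10]

Final heap: [35, 8, 14, 3, 8, 10]


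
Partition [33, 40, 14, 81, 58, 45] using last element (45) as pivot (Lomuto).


Pivot: 45
  33 <= 45: advance i (no swap)
  40 <= 45: advance i (no swap)
  14 <= 45: advance i (no swap)
Place pivot at 3: [33, 40, 14, 45, 58, 81]

Partitioned: [33, 40, 14, 45, 58, 81]


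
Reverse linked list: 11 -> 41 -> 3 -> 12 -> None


Step 1: curr=11, set curr.next=prev(None) | reversed so far: 11
Step 2: curr=41, set curr.next=prev(11) | reversed so far: 41 -> 11
Step 3: curr=3, set curr.next=prev(41) | reversed so far: 3 -> 41 -> 11
Step 4: curr=12, set curr.next=prev(3) | reversed so far: 12 -> 3 -> 41 -> 11

12 -> 3 -> 41 -> 11 -> None


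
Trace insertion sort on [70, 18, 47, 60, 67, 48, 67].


Initial: [70, 18, 47, 60, 67, 48, 67]
Insert 18: [18, 70, 47, 60, 67, 48, 67]
Insert 47: [18, 47, 70, 60, 67, 48, 67]
Insert 60: [18, 47, 60, 70, 67, 48, 67]
Insert 67: [18, 47, 60, 67, 70, 48, 67]
Insert 48: [18, 47, 48, 60, 67, 70, 67]
Insert 67: [18, 47, 48, 60, 67, 67, 70]

Sorted: [18, 47, 48, 60, 67, 67, 70]


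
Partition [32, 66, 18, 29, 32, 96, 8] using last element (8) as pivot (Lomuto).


Pivot: 8
Place pivot at 0: [8, 66, 18, 29, 32, 96, 32]

Partitioned: [8, 66, 18, 29, 32, 96, 32]


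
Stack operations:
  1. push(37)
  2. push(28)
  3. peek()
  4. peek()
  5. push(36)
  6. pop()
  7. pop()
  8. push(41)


push(37) -> [37]
push(28) -> [37, 28]
peek()->28
peek()->28
push(36) -> [37, 28, 36]
pop()->36, [37, 28]
pop()->28, [37]
push(41) -> [37, 41]

Final stack: [37, 41]


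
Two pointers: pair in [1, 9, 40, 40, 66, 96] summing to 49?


lo=0(1)+hi=5(96)=97
lo=0(1)+hi=4(66)=67
lo=0(1)+hi=3(40)=41
lo=1(9)+hi=3(40)=49

Yes: 9+40=49


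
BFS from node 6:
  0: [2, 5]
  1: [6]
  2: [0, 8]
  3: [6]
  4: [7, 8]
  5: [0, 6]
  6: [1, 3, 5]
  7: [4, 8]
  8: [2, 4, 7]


Visit 6, enqueue [1, 3, 5]
Visit 1, enqueue []
Visit 3, enqueue []
Visit 5, enqueue [0]
Visit 0, enqueue [2]
Visit 2, enqueue [8]
Visit 8, enqueue [4, 7]
Visit 4, enqueue []
Visit 7, enqueue []

BFS order: [6, 1, 3, 5, 0, 2, 8, 4, 7]


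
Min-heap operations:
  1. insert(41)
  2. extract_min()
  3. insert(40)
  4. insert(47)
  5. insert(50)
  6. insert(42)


insert(41) -> [41]
extract_min()->41, []
insert(40) -> [40]
insert(47) -> [40, 47]
insert(50) -> [40, 47, 50]
insert(42) -> [40, 42, 50, 47]

Final heap: [40, 42, 50, 47]


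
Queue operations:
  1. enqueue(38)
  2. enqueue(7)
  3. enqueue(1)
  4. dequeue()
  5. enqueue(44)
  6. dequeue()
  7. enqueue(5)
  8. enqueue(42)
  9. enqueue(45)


enqueue(38) -> [38]
enqueue(7) -> [38, 7]
enqueue(1) -> [38, 7, 1]
dequeue()->38, [7, 1]
enqueue(44) -> [7, 1, 44]
dequeue()->7, [1, 44]
enqueue(5) -> [1, 44, 5]
enqueue(42) -> [1, 44, 5, 42]
enqueue(45) -> [1, 44, 5, 42, 45]

Final queue: [1, 44, 5, 42, 45]


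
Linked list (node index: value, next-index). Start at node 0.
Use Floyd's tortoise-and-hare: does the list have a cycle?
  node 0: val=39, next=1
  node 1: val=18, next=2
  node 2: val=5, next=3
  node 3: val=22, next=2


Floyd's tortoise (slow, +1) and hare (fast, +2):
  init: slow=0, fast=0
  step 1: slow=1, fast=2
  step 2: slow=2, fast=2
  slow == fast at node 2: cycle detected

Cycle: yes


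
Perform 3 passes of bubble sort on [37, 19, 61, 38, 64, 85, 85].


Initial: [37, 19, 61, 38, 64, 85, 85]
Pass 1: [19, 37, 38, 61, 64, 85, 85] (2 swaps)
Pass 2: [19, 37, 38, 61, 64, 85, 85] (0 swaps)
Pass 3: [19, 37, 38, 61, 64, 85, 85] (0 swaps)

After 3 passes: [19, 37, 38, 61, 64, 85, 85]


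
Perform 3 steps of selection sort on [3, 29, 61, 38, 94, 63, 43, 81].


Initial: [3, 29, 61, 38, 94, 63, 43, 81]
Step 1: min=3 at 0
  Swap: [3, 29, 61, 38, 94, 63, 43, 81]
Step 2: min=29 at 1
  Swap: [3, 29, 61, 38, 94, 63, 43, 81]
Step 3: min=38 at 3
  Swap: [3, 29, 38, 61, 94, 63, 43, 81]

After 3 steps: [3, 29, 38, 61, 94, 63, 43, 81]


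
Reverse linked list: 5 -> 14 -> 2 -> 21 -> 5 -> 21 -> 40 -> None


Step 1: curr=5, set curr.next=prev(None) | reversed so far: 5
Step 2: curr=14, set curr.next=prev(5) | reversed so far: 14 -> 5
Step 3: curr=2, set curr.next=prev(14) | reversed so far: 2 -> 14 -> 5
Step 4: curr=21, set curr.next=prev(2) | reversed so far: 21 -> 2 -> 14 -> 5
Step 5: curr=5, set curr.next=prev(21) | reversed so far: 5 -> 21 -> 2 -> 14 -> 5
Step 6: curr=21, set curr.next=prev(5) | reversed so far: 21 -> 5 -> 21 -> 2 -> 14 -> 5
Step 7: curr=40, set curr.next=prev(21) | reversed so far: 40 -> 21 -> 5 -> 21 -> 2 -> 14 -> 5

40 -> 21 -> 5 -> 21 -> 2 -> 14 -> 5 -> None


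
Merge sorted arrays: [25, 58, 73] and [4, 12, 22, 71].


Take 4 from B
Take 12 from B
Take 22 from B
Take 25 from A
Take 58 from A
Take 71 from B

Merged: [4, 12, 22, 25, 58, 71, 73]


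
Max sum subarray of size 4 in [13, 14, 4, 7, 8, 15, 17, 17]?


[0:4]: 38
[1:5]: 33
[2:6]: 34
[3:7]: 47
[4:8]: 57

Max: 57 at [4:8]


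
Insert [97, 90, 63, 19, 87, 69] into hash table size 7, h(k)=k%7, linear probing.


Insert 97: h=6 -> slot 6
Insert 90: h=6, 1 probes -> slot 0
Insert 63: h=0, 1 probes -> slot 1
Insert 19: h=5 -> slot 5
Insert 87: h=3 -> slot 3
Insert 69: h=6, 3 probes -> slot 2

Table: [90, 63, 69, 87, None, 19, 97]


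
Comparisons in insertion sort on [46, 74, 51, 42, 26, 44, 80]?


Algorithm: insertion sort
Input: [46, 74, 51, 42, 26, 44, 80]
Sorted: [26, 42, 44, 46, 51, 74, 80]

15


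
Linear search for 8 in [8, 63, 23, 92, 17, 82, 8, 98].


i=0: 8==8 found!

Found at 0, 1 comps


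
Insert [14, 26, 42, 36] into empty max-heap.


Insert 14: [14]
Insert 26: [26, 14]
Insert 42: [42, 14, 26]
Insert 36: [42, 36, 26, 14]

Final heap: [42, 36, 26, 14]


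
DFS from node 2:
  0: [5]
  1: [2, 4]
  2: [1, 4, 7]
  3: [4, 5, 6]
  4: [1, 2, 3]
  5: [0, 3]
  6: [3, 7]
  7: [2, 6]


Visit 2, push [7, 4, 1]
Visit 1, push [4]
Visit 4, push [3]
Visit 3, push [6, 5]
Visit 5, push [0]
Visit 0, push []
Visit 6, push [7]
Visit 7, push []

DFS order: [2, 1, 4, 3, 5, 0, 6, 7]


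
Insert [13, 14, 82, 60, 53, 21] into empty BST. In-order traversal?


Insert 13: root
Insert 14: R from 13
Insert 82: R from 13 -> R from 14
Insert 60: R from 13 -> R from 14 -> L from 82
Insert 53: R from 13 -> R from 14 -> L from 82 -> L from 60
Insert 21: R from 13 -> R from 14 -> L from 82 -> L from 60 -> L from 53

In-order: [13, 14, 21, 53, 60, 82]


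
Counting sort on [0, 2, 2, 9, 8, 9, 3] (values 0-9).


Input: [0, 2, 2, 9, 8, 9, 3]
Counts: [1, 0, 2, 1, 0, 0, 0, 0, 1, 2]

Sorted: [0, 2, 2, 3, 8, 9, 9]


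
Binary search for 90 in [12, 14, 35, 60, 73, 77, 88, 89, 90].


Step 1: lo=0, hi=8, mid=4, val=73
Step 2: lo=5, hi=8, mid=6, val=88
Step 3: lo=7, hi=8, mid=7, val=89
Step 4: lo=8, hi=8, mid=8, val=90

Found at index 8


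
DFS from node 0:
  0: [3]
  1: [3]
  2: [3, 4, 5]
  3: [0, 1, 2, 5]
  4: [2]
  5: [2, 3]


Visit 0, push [3]
Visit 3, push [5, 2, 1]
Visit 1, push []
Visit 2, push [5, 4]
Visit 4, push []
Visit 5, push []

DFS order: [0, 3, 1, 2, 4, 5]


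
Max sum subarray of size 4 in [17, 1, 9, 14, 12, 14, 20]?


[0:4]: 41
[1:5]: 36
[2:6]: 49
[3:7]: 60

Max: 60 at [3:7]


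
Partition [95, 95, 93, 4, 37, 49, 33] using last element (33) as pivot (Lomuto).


Pivot: 33
  4 <= 33: swap -> [4, 95, 93, 95, 37, 49, 33]
Place pivot at 1: [4, 33, 93, 95, 37, 49, 95]

Partitioned: [4, 33, 93, 95, 37, 49, 95]


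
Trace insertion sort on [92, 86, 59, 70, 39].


Initial: [92, 86, 59, 70, 39]
Insert 86: [86, 92, 59, 70, 39]
Insert 59: [59, 86, 92, 70, 39]
Insert 70: [59, 70, 86, 92, 39]
Insert 39: [39, 59, 70, 86, 92]

Sorted: [39, 59, 70, 86, 92]


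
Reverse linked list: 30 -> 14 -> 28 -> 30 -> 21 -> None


Step 1: curr=30, set curr.next=prev(None) | reversed so far: 30
Step 2: curr=14, set curr.next=prev(30) | reversed so far: 14 -> 30
Step 3: curr=28, set curr.next=prev(14) | reversed so far: 28 -> 14 -> 30
Step 4: curr=30, set curr.next=prev(28) | reversed so far: 30 -> 28 -> 14 -> 30
Step 5: curr=21, set curr.next=prev(30) | reversed so far: 21 -> 30 -> 28 -> 14 -> 30

21 -> 30 -> 28 -> 14 -> 30 -> None


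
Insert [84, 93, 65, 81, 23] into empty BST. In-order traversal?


Insert 84: root
Insert 93: R from 84
Insert 65: L from 84
Insert 81: L from 84 -> R from 65
Insert 23: L from 84 -> L from 65

In-order: [23, 65, 81, 84, 93]


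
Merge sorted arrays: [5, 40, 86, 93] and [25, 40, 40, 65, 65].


Take 5 from A
Take 25 from B
Take 40 from A
Take 40 from B
Take 40 from B
Take 65 from B
Take 65 from B

Merged: [5, 25, 40, 40, 40, 65, 65, 86, 93]


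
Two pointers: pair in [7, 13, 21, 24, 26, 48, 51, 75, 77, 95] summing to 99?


lo=0(7)+hi=9(95)=102
lo=0(7)+hi=8(77)=84
lo=1(13)+hi=8(77)=90
lo=2(21)+hi=8(77)=98
lo=3(24)+hi=8(77)=101
lo=3(24)+hi=7(75)=99

Yes: 24+75=99


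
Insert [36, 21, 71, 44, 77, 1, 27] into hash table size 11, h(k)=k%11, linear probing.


Insert 36: h=3 -> slot 3
Insert 21: h=10 -> slot 10
Insert 71: h=5 -> slot 5
Insert 44: h=0 -> slot 0
Insert 77: h=0, 1 probes -> slot 1
Insert 1: h=1, 1 probes -> slot 2
Insert 27: h=5, 1 probes -> slot 6

Table: [44, 77, 1, 36, None, 71, 27, None, None, None, 21]


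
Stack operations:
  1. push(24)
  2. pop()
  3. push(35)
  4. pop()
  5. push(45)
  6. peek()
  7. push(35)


push(24) -> [24]
pop()->24, []
push(35) -> [35]
pop()->35, []
push(45) -> [45]
peek()->45
push(35) -> [45, 35]

Final stack: [45, 35]


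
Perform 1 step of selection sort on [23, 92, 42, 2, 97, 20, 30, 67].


Initial: [23, 92, 42, 2, 97, 20, 30, 67]
Step 1: min=2 at 3
  Swap: [2, 92, 42, 23, 97, 20, 30, 67]

After 1 step: [2, 92, 42, 23, 97, 20, 30, 67]


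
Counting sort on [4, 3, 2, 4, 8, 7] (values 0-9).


Input: [4, 3, 2, 4, 8, 7]
Counts: [0, 0, 1, 1, 2, 0, 0, 1, 1, 0]

Sorted: [2, 3, 4, 4, 7, 8]


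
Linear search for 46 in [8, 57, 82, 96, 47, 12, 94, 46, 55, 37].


i=0: 8!=46
i=1: 57!=46
i=2: 82!=46
i=3: 96!=46
i=4: 47!=46
i=5: 12!=46
i=6: 94!=46
i=7: 46==46 found!

Found at 7, 8 comps


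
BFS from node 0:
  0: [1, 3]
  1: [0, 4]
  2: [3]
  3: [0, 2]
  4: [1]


Visit 0, enqueue [1, 3]
Visit 1, enqueue [4]
Visit 3, enqueue [2]
Visit 4, enqueue []
Visit 2, enqueue []

BFS order: [0, 1, 3, 4, 2]


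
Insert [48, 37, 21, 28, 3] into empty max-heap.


Insert 48: [48]
Insert 37: [48, 37]
Insert 21: [48, 37, 21]
Insert 28: [48, 37, 21, 28]
Insert 3: [48, 37, 21, 28, 3]

Final heap: [48, 37, 21, 28, 3]


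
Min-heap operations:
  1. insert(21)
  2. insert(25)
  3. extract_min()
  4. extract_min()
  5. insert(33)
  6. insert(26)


insert(21) -> [21]
insert(25) -> [21, 25]
extract_min()->21, [25]
extract_min()->25, []
insert(33) -> [33]
insert(26) -> [26, 33]

Final heap: [26, 33]


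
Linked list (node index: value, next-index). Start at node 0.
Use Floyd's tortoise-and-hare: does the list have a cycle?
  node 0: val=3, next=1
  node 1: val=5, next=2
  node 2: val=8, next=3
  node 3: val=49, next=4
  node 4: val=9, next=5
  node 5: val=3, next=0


Floyd's tortoise (slow, +1) and hare (fast, +2):
  init: slow=0, fast=0
  step 1: slow=1, fast=2
  step 2: slow=2, fast=4
  step 3: slow=3, fast=0
  step 4: slow=4, fast=2
  step 5: slow=5, fast=4
  step 6: slow=0, fast=0
  slow == fast at node 0: cycle detected

Cycle: yes


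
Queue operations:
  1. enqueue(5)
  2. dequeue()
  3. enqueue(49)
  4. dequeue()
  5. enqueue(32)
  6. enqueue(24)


enqueue(5) -> [5]
dequeue()->5, []
enqueue(49) -> [49]
dequeue()->49, []
enqueue(32) -> [32]
enqueue(24) -> [32, 24]

Final queue: [32, 24]


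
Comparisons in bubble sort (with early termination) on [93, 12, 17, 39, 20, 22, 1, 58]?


Algorithm: bubble sort (with early termination)
Input: [93, 12, 17, 39, 20, 22, 1, 58]
Sorted: [1, 12, 17, 20, 22, 39, 58, 93]

28


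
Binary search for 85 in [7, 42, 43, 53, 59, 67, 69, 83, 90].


Step 1: lo=0, hi=8, mid=4, val=59
Step 2: lo=5, hi=8, mid=6, val=69
Step 3: lo=7, hi=8, mid=7, val=83
Step 4: lo=8, hi=8, mid=8, val=90

Not found


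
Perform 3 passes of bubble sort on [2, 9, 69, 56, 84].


Initial: [2, 9, 69, 56, 84]
Pass 1: [2, 9, 56, 69, 84] (1 swaps)
Pass 2: [2, 9, 56, 69, 84] (0 swaps)
Pass 3: [2, 9, 56, 69, 84] (0 swaps)

After 3 passes: [2, 9, 56, 69, 84]


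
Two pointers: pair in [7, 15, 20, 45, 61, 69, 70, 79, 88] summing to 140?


lo=0(7)+hi=8(88)=95
lo=1(15)+hi=8(88)=103
lo=2(20)+hi=8(88)=108
lo=3(45)+hi=8(88)=133
lo=4(61)+hi=8(88)=149
lo=4(61)+hi=7(79)=140

Yes: 61+79=140


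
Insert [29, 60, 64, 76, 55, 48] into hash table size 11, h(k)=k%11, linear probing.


Insert 29: h=7 -> slot 7
Insert 60: h=5 -> slot 5
Insert 64: h=9 -> slot 9
Insert 76: h=10 -> slot 10
Insert 55: h=0 -> slot 0
Insert 48: h=4 -> slot 4

Table: [55, None, None, None, 48, 60, None, 29, None, 64, 76]


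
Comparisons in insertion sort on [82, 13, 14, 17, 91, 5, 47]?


Algorithm: insertion sort
Input: [82, 13, 14, 17, 91, 5, 47]
Sorted: [5, 13, 14, 17, 47, 82, 91]

14


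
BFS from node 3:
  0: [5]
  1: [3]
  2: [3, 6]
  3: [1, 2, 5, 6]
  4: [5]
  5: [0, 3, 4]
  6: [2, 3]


Visit 3, enqueue [1, 2, 5, 6]
Visit 1, enqueue []
Visit 2, enqueue []
Visit 5, enqueue [0, 4]
Visit 6, enqueue []
Visit 0, enqueue []
Visit 4, enqueue []

BFS order: [3, 1, 2, 5, 6, 0, 4]


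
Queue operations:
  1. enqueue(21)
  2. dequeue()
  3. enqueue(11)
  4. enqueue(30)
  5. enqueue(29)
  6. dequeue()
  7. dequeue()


enqueue(21) -> [21]
dequeue()->21, []
enqueue(11) -> [11]
enqueue(30) -> [11, 30]
enqueue(29) -> [11, 30, 29]
dequeue()->11, [30, 29]
dequeue()->30, [29]

Final queue: [29]


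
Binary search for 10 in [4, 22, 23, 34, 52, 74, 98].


Step 1: lo=0, hi=6, mid=3, val=34
Step 2: lo=0, hi=2, mid=1, val=22
Step 3: lo=0, hi=0, mid=0, val=4

Not found


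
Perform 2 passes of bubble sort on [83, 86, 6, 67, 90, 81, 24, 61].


Initial: [83, 86, 6, 67, 90, 81, 24, 61]
Pass 1: [83, 6, 67, 86, 81, 24, 61, 90] (5 swaps)
Pass 2: [6, 67, 83, 81, 24, 61, 86, 90] (5 swaps)

After 2 passes: [6, 67, 83, 81, 24, 61, 86, 90]


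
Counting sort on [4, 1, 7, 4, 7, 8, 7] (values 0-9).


Input: [4, 1, 7, 4, 7, 8, 7]
Counts: [0, 1, 0, 0, 2, 0, 0, 3, 1, 0]

Sorted: [1, 4, 4, 7, 7, 7, 8]


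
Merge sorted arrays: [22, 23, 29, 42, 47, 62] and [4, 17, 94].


Take 4 from B
Take 17 from B
Take 22 from A
Take 23 from A
Take 29 from A
Take 42 from A
Take 47 from A
Take 62 from A

Merged: [4, 17, 22, 23, 29, 42, 47, 62, 94]


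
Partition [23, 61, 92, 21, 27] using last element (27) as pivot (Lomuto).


Pivot: 27
  23 <= 27: advance i (no swap)
  21 <= 27: swap -> [23, 21, 92, 61, 27]
Place pivot at 2: [23, 21, 27, 61, 92]

Partitioned: [23, 21, 27, 61, 92]


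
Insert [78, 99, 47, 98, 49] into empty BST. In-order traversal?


Insert 78: root
Insert 99: R from 78
Insert 47: L from 78
Insert 98: R from 78 -> L from 99
Insert 49: L from 78 -> R from 47

In-order: [47, 49, 78, 98, 99]


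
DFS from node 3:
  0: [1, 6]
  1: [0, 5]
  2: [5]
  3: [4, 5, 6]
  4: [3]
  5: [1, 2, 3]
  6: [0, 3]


Visit 3, push [6, 5, 4]
Visit 4, push []
Visit 5, push [2, 1]
Visit 1, push [0]
Visit 0, push [6]
Visit 6, push []
Visit 2, push []

DFS order: [3, 4, 5, 1, 0, 6, 2]


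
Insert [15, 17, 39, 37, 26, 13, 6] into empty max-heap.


Insert 15: [15]
Insert 17: [17, 15]
Insert 39: [39, 15, 17]
Insert 37: [39, 37, 17, 15]
Insert 26: [39, 37, 17, 15, 26]
Insert 13: [39, 37, 17, 15, 26, 13]
Insert 6: [39, 37, 17, 15, 26, 13, 6]

Final heap: [39, 37, 17, 15, 26, 13, 6]


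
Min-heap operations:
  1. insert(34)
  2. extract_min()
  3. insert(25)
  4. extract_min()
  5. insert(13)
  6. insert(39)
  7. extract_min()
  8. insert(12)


insert(34) -> [34]
extract_min()->34, []
insert(25) -> [25]
extract_min()->25, []
insert(13) -> [13]
insert(39) -> [13, 39]
extract_min()->13, [39]
insert(12) -> [12, 39]

Final heap: [12, 39]


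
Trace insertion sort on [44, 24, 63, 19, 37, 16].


Initial: [44, 24, 63, 19, 37, 16]
Insert 24: [24, 44, 63, 19, 37, 16]
Insert 63: [24, 44, 63, 19, 37, 16]
Insert 19: [19, 24, 44, 63, 37, 16]
Insert 37: [19, 24, 37, 44, 63, 16]
Insert 16: [16, 19, 24, 37, 44, 63]

Sorted: [16, 19, 24, 37, 44, 63]


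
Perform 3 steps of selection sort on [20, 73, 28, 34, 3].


Initial: [20, 73, 28, 34, 3]
Step 1: min=3 at 4
  Swap: [3, 73, 28, 34, 20]
Step 2: min=20 at 4
  Swap: [3, 20, 28, 34, 73]
Step 3: min=28 at 2
  Swap: [3, 20, 28, 34, 73]

After 3 steps: [3, 20, 28, 34, 73]


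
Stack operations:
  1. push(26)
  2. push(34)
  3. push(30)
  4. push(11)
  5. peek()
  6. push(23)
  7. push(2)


push(26) -> [26]
push(34) -> [26, 34]
push(30) -> [26, 34, 30]
push(11) -> [26, 34, 30, 11]
peek()->11
push(23) -> [26, 34, 30, 11, 23]
push(2) -> [26, 34, 30, 11, 23, 2]

Final stack: [26, 34, 30, 11, 23, 2]


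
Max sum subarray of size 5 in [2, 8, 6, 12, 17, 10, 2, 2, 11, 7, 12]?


[0:5]: 45
[1:6]: 53
[2:7]: 47
[3:8]: 43
[4:9]: 42
[5:10]: 32
[6:11]: 34

Max: 53 at [1:6]


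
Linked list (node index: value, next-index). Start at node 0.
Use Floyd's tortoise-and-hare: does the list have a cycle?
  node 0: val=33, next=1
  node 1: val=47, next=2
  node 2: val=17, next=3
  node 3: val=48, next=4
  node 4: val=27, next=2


Floyd's tortoise (slow, +1) and hare (fast, +2):
  init: slow=0, fast=0
  step 1: slow=1, fast=2
  step 2: slow=2, fast=4
  step 3: slow=3, fast=3
  slow == fast at node 3: cycle detected

Cycle: yes


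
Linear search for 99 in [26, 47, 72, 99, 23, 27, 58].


i=0: 26!=99
i=1: 47!=99
i=2: 72!=99
i=3: 99==99 found!

Found at 3, 4 comps


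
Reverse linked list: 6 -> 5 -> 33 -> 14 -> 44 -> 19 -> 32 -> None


Step 1: curr=6, set curr.next=prev(None) | reversed so far: 6
Step 2: curr=5, set curr.next=prev(6) | reversed so far: 5 -> 6
Step 3: curr=33, set curr.next=prev(5) | reversed so far: 33 -> 5 -> 6
Step 4: curr=14, set curr.next=prev(33) | reversed so far: 14 -> 33 -> 5 -> 6
Step 5: curr=44, set curr.next=prev(14) | reversed so far: 44 -> 14 -> 33 -> 5 -> 6
Step 6: curr=19, set curr.next=prev(44) | reversed so far: 19 -> 44 -> 14 -> 33 -> 5 -> 6
Step 7: curr=32, set curr.next=prev(19) | reversed so far: 32 -> 19 -> 44 -> 14 -> 33 -> 5 -> 6

32 -> 19 -> 44 -> 14 -> 33 -> 5 -> 6 -> None


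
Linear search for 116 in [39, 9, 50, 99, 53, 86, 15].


i=0: 39!=116
i=1: 9!=116
i=2: 50!=116
i=3: 99!=116
i=4: 53!=116
i=5: 86!=116
i=6: 15!=116

Not found, 7 comps


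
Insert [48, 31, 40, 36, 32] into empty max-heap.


Insert 48: [48]
Insert 31: [48, 31]
Insert 40: [48, 31, 40]
Insert 36: [48, 36, 40, 31]
Insert 32: [48, 36, 40, 31, 32]

Final heap: [48, 36, 40, 31, 32]


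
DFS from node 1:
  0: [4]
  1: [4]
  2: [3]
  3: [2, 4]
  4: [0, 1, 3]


Visit 1, push [4]
Visit 4, push [3, 0]
Visit 0, push []
Visit 3, push [2]
Visit 2, push []

DFS order: [1, 4, 0, 3, 2]


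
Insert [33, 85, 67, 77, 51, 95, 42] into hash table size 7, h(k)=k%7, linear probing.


Insert 33: h=5 -> slot 5
Insert 85: h=1 -> slot 1
Insert 67: h=4 -> slot 4
Insert 77: h=0 -> slot 0
Insert 51: h=2 -> slot 2
Insert 95: h=4, 2 probes -> slot 6
Insert 42: h=0, 3 probes -> slot 3

Table: [77, 85, 51, 42, 67, 33, 95]


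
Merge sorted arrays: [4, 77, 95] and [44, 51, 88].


Take 4 from A
Take 44 from B
Take 51 from B
Take 77 from A
Take 88 from B

Merged: [4, 44, 51, 77, 88, 95]


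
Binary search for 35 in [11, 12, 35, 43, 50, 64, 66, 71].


Step 1: lo=0, hi=7, mid=3, val=43
Step 2: lo=0, hi=2, mid=1, val=12
Step 3: lo=2, hi=2, mid=2, val=35

Found at index 2


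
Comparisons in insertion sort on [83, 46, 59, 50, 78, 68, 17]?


Algorithm: insertion sort
Input: [83, 46, 59, 50, 78, 68, 17]
Sorted: [17, 46, 50, 59, 68, 78, 83]

17


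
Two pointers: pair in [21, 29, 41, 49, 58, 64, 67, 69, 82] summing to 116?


lo=0(21)+hi=8(82)=103
lo=1(29)+hi=8(82)=111
lo=2(41)+hi=8(82)=123
lo=2(41)+hi=7(69)=110
lo=3(49)+hi=7(69)=118
lo=3(49)+hi=6(67)=116

Yes: 49+67=116
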